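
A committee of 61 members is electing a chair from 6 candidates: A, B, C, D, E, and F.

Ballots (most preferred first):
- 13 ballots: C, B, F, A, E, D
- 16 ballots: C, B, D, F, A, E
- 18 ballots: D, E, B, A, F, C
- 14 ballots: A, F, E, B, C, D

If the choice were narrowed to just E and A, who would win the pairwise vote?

E is ranked above A on 18 ballots; A above E on 43.

A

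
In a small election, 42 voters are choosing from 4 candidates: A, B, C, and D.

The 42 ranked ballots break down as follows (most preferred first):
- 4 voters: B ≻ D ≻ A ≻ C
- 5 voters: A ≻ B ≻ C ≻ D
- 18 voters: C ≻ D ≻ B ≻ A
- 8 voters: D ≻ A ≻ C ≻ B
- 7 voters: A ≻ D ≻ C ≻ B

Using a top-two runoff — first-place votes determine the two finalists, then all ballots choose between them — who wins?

Round 1 first-place votes: A 12, B 4, C 18, D 8. C and A advance.
Runoff: C is ranked above A on 18 ballots, A above C on 24.

A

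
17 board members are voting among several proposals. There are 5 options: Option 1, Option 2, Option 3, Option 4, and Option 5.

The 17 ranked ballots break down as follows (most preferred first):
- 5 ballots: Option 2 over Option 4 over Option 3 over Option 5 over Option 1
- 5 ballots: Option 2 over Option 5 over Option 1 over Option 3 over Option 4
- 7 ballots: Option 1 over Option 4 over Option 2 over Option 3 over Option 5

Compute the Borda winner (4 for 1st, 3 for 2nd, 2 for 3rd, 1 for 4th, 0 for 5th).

Option 2

Option 1: 5×0 + 5×2 + 7×4 = 38
Option 2: 5×4 + 5×4 + 7×2 = 54
Option 3: 5×2 + 5×1 + 7×1 = 22
Option 4: 5×3 + 5×0 + 7×3 = 36
Option 5: 5×1 + 5×3 + 7×0 = 20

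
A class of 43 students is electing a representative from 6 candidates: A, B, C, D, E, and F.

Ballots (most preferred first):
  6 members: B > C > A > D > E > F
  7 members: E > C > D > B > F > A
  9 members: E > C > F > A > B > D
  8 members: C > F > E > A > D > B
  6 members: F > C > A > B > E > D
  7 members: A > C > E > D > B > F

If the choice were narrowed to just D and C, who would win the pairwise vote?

C

D is ranked above C on 0 ballots; C above D on 43.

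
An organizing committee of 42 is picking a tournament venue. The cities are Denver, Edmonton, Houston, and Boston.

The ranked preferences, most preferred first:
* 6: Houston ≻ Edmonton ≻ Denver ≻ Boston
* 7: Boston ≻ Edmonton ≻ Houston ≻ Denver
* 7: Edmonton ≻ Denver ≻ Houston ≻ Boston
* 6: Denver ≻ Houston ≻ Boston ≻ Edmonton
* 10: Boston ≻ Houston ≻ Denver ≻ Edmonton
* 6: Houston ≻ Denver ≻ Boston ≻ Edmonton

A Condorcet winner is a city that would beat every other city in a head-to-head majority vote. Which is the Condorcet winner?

Houston vs Denver: 29–13
Houston vs Edmonton: 28–14
Houston vs Boston: 25–17
Houston beats every other city.

Houston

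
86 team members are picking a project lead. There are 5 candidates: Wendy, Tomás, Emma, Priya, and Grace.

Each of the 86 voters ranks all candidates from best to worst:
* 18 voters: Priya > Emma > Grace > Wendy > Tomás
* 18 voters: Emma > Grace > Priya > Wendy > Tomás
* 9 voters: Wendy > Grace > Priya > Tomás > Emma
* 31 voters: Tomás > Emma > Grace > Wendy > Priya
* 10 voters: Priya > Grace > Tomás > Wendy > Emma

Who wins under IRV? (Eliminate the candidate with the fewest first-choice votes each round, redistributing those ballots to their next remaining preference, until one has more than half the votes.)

Priya

Round 1: Wendy 9, Tomás 31, Emma 18, Priya 28, Grace 0. Grace eliminated.
Round 2: Wendy 9, Tomás 31, Emma 18, Priya 28. Wendy eliminated.
Round 3: Tomás 31, Emma 18, Priya 37. Emma eliminated.
Round 4: Tomás 31, Priya 55. Priya has a majority (≥44).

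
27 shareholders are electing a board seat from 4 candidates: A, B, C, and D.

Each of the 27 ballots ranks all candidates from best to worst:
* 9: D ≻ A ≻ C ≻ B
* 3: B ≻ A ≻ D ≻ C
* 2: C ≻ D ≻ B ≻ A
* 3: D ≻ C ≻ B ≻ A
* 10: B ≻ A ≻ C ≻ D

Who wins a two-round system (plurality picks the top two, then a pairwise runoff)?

D

Round 1 first-place votes: A 0, B 13, C 2, D 12. B and D advance.
Runoff: B is ranked above D on 13 ballots, D above B on 14.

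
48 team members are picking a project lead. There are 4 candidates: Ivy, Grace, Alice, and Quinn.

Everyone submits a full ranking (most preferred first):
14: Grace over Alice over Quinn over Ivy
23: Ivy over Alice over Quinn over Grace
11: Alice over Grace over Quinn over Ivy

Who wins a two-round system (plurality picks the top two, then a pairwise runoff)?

Grace

Round 1 first-place votes: Ivy 23, Grace 14, Alice 11, Quinn 0. Ivy and Grace advance.
Runoff: Ivy is ranked above Grace on 23 ballots, Grace above Ivy on 25.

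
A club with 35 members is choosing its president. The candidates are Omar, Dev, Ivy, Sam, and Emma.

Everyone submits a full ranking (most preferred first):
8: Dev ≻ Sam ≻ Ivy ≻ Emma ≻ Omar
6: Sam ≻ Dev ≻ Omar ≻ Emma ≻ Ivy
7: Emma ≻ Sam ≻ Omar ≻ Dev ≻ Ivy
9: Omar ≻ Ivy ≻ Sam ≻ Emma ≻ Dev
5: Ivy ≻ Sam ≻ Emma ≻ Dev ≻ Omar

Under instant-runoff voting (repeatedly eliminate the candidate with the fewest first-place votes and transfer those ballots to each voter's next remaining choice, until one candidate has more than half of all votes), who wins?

Round 1: Omar 9, Dev 8, Ivy 5, Sam 6, Emma 7. Ivy eliminated.
Round 2: Omar 9, Dev 8, Sam 11, Emma 7. Emma eliminated.
Round 3: Omar 9, Dev 8, Sam 18. Sam has a majority (≥18).

Sam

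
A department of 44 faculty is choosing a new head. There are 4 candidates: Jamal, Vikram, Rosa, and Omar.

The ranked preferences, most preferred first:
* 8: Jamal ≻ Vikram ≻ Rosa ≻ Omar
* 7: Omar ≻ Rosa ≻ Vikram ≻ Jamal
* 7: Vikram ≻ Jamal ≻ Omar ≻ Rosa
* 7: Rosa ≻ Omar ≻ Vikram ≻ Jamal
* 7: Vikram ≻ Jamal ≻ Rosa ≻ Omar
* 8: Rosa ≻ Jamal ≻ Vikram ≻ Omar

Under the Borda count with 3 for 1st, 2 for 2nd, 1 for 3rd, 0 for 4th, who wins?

Jamal: 8×3 + 7×0 + 7×2 + 7×0 + 7×2 + 8×2 = 68
Vikram: 8×2 + 7×1 + 7×3 + 7×1 + 7×3 + 8×1 = 80
Rosa: 8×1 + 7×2 + 7×0 + 7×3 + 7×1 + 8×3 = 74
Omar: 8×0 + 7×3 + 7×1 + 7×2 + 7×0 + 8×0 = 42

Vikram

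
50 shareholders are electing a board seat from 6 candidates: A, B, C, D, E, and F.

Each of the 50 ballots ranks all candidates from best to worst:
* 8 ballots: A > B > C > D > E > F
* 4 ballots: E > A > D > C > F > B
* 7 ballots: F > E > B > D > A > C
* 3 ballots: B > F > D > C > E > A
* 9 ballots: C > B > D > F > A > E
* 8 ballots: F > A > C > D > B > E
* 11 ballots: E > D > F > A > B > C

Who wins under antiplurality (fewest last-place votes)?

D

Last-place votes: A 3, B 4, C 18, D 0, E 17, F 8.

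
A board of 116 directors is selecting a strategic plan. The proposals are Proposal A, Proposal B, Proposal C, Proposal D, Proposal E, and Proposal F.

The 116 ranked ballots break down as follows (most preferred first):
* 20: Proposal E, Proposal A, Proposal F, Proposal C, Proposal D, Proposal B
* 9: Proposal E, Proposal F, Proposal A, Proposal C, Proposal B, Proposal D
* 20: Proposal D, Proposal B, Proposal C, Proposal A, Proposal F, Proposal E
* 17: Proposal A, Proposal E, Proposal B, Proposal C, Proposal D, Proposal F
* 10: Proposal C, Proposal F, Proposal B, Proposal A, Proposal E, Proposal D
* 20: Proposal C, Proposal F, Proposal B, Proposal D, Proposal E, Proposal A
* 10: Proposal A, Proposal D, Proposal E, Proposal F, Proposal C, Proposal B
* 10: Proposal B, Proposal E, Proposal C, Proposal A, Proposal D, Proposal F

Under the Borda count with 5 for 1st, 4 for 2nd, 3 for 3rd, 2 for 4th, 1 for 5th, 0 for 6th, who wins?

Proposal C

Proposal A: 20×4 + 9×3 + 20×2 + 17×5 + 10×2 + 20×0 + 10×5 + 10×2 = 322
Proposal B: 20×0 + 9×1 + 20×4 + 17×3 + 10×3 + 20×3 + 10×0 + 10×5 = 280
Proposal C: 20×2 + 9×2 + 20×3 + 17×2 + 10×5 + 20×5 + 10×1 + 10×3 = 342
Proposal D: 20×1 + 9×0 + 20×5 + 17×1 + 10×0 + 20×2 + 10×4 + 10×1 = 227
Proposal E: 20×5 + 9×5 + 20×0 + 17×4 + 10×1 + 20×1 + 10×3 + 10×4 = 313
Proposal F: 20×3 + 9×4 + 20×1 + 17×0 + 10×4 + 20×4 + 10×2 + 10×0 = 256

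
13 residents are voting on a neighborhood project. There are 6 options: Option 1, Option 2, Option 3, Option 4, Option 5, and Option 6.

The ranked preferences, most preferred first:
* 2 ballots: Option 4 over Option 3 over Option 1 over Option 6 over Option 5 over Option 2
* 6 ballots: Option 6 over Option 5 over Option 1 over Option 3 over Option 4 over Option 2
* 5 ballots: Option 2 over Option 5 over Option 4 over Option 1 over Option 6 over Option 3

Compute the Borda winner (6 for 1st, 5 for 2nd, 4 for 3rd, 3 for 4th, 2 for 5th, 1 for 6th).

Option 1: 2×4 + 6×4 + 5×3 = 47
Option 2: 2×1 + 6×1 + 5×6 = 38
Option 3: 2×5 + 6×3 + 5×1 = 33
Option 4: 2×6 + 6×2 + 5×4 = 44
Option 5: 2×2 + 6×5 + 5×5 = 59
Option 6: 2×3 + 6×6 + 5×2 = 52

Option 5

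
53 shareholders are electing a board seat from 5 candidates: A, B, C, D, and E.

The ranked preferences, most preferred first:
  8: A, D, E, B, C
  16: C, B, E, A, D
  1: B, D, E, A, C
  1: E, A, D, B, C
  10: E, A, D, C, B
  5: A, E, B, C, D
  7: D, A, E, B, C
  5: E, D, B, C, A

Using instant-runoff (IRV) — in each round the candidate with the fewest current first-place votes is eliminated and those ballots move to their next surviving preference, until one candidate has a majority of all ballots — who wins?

E

Round 1: A 13, B 1, C 16, D 7, E 16. B eliminated.
Round 2: A 13, C 16, D 8, E 16. D eliminated.
Round 3: A 20, C 16, E 17. C eliminated.
Round 4: A 20, E 33. E has a majority (≥27).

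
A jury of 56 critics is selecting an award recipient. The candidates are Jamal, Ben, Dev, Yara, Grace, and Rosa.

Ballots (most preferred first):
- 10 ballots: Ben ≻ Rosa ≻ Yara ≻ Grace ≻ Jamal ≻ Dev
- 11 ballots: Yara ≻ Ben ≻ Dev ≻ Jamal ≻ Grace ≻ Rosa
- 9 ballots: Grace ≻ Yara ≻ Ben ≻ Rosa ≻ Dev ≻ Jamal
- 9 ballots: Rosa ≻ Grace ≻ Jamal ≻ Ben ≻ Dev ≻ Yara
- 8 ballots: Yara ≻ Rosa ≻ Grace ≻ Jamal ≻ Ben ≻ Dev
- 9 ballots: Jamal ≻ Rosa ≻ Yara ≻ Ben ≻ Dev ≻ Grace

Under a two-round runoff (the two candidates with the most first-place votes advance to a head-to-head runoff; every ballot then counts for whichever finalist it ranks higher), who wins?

Round 1 first-place votes: Jamal 9, Ben 10, Dev 0, Yara 19, Grace 9, Rosa 9. Yara and Ben advance.
Runoff: Yara is ranked above Ben on 37 ballots, Ben above Yara on 19.

Yara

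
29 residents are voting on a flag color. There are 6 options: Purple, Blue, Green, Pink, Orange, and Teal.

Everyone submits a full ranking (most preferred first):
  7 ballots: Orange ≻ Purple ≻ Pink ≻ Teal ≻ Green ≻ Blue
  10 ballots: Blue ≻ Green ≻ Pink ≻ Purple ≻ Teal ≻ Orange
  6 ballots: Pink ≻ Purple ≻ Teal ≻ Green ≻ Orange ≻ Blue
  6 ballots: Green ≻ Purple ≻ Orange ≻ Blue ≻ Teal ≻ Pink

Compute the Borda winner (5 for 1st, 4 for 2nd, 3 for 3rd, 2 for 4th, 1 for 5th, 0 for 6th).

Purple

Purple: 7×4 + 10×2 + 6×4 + 6×4 = 96
Blue: 7×0 + 10×5 + 6×0 + 6×2 = 62
Green: 7×1 + 10×4 + 6×2 + 6×5 = 89
Pink: 7×3 + 10×3 + 6×5 + 6×0 = 81
Orange: 7×5 + 10×0 + 6×1 + 6×3 = 59
Teal: 7×2 + 10×1 + 6×3 + 6×1 = 48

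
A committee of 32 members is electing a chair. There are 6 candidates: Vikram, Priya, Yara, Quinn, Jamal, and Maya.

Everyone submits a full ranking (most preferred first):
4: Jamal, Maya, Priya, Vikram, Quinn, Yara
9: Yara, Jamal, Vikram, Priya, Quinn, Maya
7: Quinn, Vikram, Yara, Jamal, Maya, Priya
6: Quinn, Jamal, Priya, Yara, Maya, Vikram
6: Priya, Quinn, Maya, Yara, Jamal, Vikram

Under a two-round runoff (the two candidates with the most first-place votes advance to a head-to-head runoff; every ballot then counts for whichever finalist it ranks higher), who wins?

Round 1 first-place votes: Vikram 0, Priya 6, Yara 9, Quinn 13, Jamal 4, Maya 0. Quinn and Yara advance.
Runoff: Quinn is ranked above Yara on 23 ballots, Yara above Quinn on 9.

Quinn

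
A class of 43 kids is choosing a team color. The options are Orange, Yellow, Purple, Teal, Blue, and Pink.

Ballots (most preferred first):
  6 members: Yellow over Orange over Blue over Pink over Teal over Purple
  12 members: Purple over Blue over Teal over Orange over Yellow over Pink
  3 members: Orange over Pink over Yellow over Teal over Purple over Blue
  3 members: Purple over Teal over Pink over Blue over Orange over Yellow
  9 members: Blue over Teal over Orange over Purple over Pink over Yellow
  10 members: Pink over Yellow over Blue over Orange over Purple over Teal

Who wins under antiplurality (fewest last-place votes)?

Last-place votes: Orange 0, Yellow 12, Purple 6, Teal 10, Blue 3, Pink 12.

Orange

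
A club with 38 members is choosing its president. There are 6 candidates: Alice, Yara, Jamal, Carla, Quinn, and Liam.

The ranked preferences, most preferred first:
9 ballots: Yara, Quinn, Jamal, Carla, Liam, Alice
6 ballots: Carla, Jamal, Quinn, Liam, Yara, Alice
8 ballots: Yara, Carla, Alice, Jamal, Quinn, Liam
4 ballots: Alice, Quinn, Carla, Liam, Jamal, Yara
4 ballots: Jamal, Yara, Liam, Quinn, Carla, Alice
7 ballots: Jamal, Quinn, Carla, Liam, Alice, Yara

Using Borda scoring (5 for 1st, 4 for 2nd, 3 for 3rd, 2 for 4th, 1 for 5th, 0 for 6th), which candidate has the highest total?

Alice: 9×0 + 6×0 + 8×3 + 4×5 + 4×0 + 7×1 = 51
Yara: 9×5 + 6×1 + 8×5 + 4×0 + 4×4 + 7×0 = 107
Jamal: 9×3 + 6×4 + 8×2 + 4×1 + 4×5 + 7×5 = 126
Carla: 9×2 + 6×5 + 8×4 + 4×3 + 4×1 + 7×3 = 117
Quinn: 9×4 + 6×3 + 8×1 + 4×4 + 4×2 + 7×4 = 114
Liam: 9×1 + 6×2 + 8×0 + 4×2 + 4×3 + 7×2 = 55

Jamal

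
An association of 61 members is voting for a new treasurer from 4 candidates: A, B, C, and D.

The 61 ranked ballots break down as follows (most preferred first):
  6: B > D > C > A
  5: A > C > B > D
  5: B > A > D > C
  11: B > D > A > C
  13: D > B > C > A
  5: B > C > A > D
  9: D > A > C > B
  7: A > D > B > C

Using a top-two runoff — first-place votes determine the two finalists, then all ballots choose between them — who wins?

B

Round 1 first-place votes: A 12, B 27, C 0, D 22. B and D advance.
Runoff: B is ranked above D on 32 ballots, D above B on 29.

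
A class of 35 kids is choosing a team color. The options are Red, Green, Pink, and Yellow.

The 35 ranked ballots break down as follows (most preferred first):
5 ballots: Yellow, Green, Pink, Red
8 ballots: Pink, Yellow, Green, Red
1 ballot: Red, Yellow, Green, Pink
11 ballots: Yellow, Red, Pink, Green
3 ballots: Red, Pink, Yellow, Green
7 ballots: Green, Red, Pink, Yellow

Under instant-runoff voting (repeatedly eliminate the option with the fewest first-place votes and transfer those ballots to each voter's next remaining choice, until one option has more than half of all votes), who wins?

Round 1: Red 4, Green 7, Pink 8, Yellow 16. Red eliminated.
Round 2: Green 7, Pink 11, Yellow 17. Green eliminated.
Round 3: Pink 18, Yellow 17. Pink has a majority (≥18).

Pink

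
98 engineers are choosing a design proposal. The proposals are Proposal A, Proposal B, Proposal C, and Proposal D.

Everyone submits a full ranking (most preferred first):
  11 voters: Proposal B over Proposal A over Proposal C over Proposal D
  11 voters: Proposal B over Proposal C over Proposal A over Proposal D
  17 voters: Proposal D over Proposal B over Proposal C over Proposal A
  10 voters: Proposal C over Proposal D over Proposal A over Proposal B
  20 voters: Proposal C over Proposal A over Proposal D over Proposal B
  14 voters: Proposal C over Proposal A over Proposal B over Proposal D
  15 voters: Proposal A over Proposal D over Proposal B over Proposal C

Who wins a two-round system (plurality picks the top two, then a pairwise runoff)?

Proposal B

Round 1 first-place votes: Proposal A 15, Proposal B 22, Proposal C 44, Proposal D 17. Proposal C and Proposal B advance.
Runoff: Proposal C is ranked above Proposal B on 44 ballots, Proposal B above Proposal C on 54.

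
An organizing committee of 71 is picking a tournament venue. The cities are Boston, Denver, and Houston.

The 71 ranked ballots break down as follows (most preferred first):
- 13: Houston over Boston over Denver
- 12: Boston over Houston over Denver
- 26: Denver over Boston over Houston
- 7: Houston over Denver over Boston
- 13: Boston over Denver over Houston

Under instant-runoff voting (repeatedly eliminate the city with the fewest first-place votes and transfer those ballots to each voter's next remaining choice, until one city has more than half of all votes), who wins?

Boston

Round 1: Boston 25, Denver 26, Houston 20. Houston eliminated.
Round 2: Boston 38, Denver 33. Boston has a majority (≥36).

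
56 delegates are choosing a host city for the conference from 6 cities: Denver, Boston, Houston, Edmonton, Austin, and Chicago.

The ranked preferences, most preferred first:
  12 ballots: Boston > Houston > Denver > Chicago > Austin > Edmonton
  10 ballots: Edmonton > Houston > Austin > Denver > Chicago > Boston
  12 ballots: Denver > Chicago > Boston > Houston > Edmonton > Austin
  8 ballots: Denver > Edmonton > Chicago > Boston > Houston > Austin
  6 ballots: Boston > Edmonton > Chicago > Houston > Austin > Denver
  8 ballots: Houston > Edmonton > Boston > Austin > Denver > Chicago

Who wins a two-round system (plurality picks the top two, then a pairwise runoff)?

Round 1 first-place votes: Denver 20, Boston 18, Houston 8, Edmonton 10, Austin 0, Chicago 0. Denver and Boston advance.
Runoff: Denver is ranked above Boston on 30 ballots, Boston above Denver on 26.

Denver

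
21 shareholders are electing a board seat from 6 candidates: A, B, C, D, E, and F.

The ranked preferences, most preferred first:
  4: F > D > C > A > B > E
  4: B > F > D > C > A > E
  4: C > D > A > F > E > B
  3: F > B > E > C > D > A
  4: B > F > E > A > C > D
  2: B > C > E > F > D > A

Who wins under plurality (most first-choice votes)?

B

First-place votes: A 0, B 10, C 4, D 0, E 0, F 7.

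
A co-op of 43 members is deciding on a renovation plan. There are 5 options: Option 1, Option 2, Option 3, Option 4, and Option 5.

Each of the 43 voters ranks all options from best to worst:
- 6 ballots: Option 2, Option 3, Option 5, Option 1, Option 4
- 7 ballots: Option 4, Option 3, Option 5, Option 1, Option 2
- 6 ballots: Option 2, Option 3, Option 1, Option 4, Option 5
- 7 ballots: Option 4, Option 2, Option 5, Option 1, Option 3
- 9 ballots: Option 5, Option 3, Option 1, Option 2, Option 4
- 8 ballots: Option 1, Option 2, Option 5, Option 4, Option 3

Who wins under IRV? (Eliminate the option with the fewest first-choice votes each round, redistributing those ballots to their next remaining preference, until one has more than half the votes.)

Round 1: Option 1 8, Option 2 12, Option 3 0, Option 4 14, Option 5 9. Option 3 eliminated.
Round 2: Option 1 8, Option 2 12, Option 4 14, Option 5 9. Option 1 eliminated.
Round 3: Option 2 20, Option 4 14, Option 5 9. Option 5 eliminated.
Round 4: Option 2 29, Option 4 14. Option 2 has a majority (≥22).

Option 2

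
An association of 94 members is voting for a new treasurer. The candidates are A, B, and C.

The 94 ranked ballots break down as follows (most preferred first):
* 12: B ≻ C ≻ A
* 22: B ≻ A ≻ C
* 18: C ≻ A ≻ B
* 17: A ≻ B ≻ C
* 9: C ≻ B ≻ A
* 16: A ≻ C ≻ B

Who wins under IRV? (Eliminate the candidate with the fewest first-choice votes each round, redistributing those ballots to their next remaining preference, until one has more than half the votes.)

A

Round 1: A 33, B 34, C 27. C eliminated.
Round 2: A 51, B 43. A has a majority (≥48).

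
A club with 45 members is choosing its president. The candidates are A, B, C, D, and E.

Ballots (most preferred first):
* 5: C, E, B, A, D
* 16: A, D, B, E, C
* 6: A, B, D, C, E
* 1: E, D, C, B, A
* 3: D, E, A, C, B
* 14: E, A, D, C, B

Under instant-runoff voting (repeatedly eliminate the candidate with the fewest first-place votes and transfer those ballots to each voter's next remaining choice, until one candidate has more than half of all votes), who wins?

E

Round 1: A 22, B 0, C 5, D 3, E 15. B eliminated.
Round 2: A 22, C 5, D 3, E 15. D eliminated.
Round 3: A 22, C 5, E 18. C eliminated.
Round 4: A 22, E 23. E has a majority (≥23).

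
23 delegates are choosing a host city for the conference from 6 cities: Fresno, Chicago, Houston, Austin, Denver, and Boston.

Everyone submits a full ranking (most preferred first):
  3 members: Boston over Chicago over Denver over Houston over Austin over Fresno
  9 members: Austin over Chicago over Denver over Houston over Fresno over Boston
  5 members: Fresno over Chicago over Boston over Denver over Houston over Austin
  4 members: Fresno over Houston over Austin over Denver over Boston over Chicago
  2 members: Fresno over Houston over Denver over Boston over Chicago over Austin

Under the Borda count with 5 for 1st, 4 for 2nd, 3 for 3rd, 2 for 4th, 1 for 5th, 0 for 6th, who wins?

Fresno: 3×0 + 9×1 + 5×5 + 4×5 + 2×5 = 64
Chicago: 3×4 + 9×4 + 5×4 + 4×0 + 2×1 = 70
Houston: 3×2 + 9×2 + 5×1 + 4×4 + 2×4 = 53
Austin: 3×1 + 9×5 + 5×0 + 4×3 + 2×0 = 60
Denver: 3×3 + 9×3 + 5×2 + 4×2 + 2×3 = 60
Boston: 3×5 + 9×0 + 5×3 + 4×1 + 2×2 = 38

Chicago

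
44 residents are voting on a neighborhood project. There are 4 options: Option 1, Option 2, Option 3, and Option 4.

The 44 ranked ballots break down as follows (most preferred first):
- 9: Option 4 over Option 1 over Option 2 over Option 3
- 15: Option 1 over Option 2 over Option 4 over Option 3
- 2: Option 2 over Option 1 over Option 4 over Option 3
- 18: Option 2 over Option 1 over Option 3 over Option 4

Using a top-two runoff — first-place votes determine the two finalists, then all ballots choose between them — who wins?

Option 1

Round 1 first-place votes: Option 1 15, Option 2 20, Option 3 0, Option 4 9. Option 2 and Option 1 advance.
Runoff: Option 2 is ranked above Option 1 on 20 ballots, Option 1 above Option 2 on 24.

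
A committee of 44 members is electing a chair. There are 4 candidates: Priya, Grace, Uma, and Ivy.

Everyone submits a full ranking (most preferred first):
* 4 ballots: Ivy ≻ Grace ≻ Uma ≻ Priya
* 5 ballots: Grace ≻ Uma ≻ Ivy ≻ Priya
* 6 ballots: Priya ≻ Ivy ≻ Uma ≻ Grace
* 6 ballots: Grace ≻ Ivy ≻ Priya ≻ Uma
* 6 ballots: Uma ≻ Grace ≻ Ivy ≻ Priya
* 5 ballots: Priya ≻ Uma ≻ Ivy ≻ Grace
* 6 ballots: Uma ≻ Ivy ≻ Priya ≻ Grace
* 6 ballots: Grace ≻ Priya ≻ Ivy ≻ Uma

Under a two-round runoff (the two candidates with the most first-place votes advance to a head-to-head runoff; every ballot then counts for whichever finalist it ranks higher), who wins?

Round 1 first-place votes: Priya 11, Grace 17, Uma 12, Ivy 4. Grace and Uma advance.
Runoff: Grace is ranked above Uma on 21 ballots, Uma above Grace on 23.

Uma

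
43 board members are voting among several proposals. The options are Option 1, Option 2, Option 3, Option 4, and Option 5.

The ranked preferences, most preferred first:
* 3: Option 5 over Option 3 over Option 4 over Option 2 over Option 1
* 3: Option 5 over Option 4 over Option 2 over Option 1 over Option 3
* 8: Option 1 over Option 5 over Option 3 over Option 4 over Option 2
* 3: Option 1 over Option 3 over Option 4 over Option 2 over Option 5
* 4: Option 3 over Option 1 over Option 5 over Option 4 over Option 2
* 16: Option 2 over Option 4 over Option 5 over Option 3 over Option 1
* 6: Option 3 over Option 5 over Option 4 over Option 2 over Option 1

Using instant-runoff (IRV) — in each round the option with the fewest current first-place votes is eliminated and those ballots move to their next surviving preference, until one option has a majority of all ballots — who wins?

Round 1: Option 1 11, Option 2 16, Option 3 10, Option 4 0, Option 5 6. Option 4 eliminated.
Round 2: Option 1 11, Option 2 16, Option 3 10, Option 5 6. Option 5 eliminated.
Round 3: Option 1 11, Option 2 19, Option 3 13. Option 1 eliminated.
Round 4: Option 2 19, Option 3 24. Option 3 has a majority (≥22).

Option 3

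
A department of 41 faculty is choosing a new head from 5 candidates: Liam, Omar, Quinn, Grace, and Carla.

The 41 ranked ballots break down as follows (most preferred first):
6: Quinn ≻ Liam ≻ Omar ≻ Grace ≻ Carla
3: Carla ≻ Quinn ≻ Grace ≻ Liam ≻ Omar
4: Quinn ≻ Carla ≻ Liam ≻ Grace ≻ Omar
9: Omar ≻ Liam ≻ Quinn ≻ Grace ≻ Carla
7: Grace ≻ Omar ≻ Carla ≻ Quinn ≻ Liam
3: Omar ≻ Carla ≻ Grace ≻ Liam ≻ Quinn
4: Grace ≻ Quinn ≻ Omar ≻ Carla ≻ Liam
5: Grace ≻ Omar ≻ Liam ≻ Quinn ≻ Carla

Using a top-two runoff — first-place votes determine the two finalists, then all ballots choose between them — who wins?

Grace

Round 1 first-place votes: Liam 0, Omar 12, Quinn 10, Grace 16, Carla 3. Grace and Omar advance.
Runoff: Grace is ranked above Omar on 23 ballots, Omar above Grace on 18.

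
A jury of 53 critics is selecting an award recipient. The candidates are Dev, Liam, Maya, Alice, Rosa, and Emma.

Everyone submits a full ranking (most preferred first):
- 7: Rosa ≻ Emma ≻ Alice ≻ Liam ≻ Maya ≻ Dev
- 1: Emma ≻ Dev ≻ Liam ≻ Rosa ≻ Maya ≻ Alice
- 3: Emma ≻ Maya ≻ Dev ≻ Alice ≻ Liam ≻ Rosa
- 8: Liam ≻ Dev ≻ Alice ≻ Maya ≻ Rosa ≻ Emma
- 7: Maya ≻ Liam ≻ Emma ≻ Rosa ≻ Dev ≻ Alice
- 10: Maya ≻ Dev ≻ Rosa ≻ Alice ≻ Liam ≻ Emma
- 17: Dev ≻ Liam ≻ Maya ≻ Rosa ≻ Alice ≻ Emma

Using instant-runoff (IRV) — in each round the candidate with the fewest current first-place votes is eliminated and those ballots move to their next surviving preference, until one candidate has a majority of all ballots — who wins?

Round 1: Dev 17, Liam 8, Maya 17, Alice 0, Rosa 7, Emma 4. Alice eliminated.
Round 2: Dev 17, Liam 8, Maya 17, Rosa 7, Emma 4. Emma eliminated.
Round 3: Dev 18, Liam 8, Maya 20, Rosa 7. Rosa eliminated.
Round 4: Dev 18, Liam 15, Maya 20. Liam eliminated.
Round 5: Dev 26, Maya 27. Maya has a majority (≥27).

Maya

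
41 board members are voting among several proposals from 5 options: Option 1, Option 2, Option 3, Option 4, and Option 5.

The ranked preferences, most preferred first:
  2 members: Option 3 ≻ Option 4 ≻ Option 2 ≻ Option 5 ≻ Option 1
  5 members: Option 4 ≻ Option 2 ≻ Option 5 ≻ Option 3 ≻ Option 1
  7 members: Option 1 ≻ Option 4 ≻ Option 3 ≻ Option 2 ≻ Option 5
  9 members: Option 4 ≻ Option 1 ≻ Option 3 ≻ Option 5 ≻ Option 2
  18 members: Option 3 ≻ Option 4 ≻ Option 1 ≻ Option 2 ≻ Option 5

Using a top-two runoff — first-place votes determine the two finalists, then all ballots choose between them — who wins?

Round 1 first-place votes: Option 1 7, Option 2 0, Option 3 20, Option 4 14, Option 5 0. Option 3 and Option 4 advance.
Runoff: Option 3 is ranked above Option 4 on 20 ballots, Option 4 above Option 3 on 21.

Option 4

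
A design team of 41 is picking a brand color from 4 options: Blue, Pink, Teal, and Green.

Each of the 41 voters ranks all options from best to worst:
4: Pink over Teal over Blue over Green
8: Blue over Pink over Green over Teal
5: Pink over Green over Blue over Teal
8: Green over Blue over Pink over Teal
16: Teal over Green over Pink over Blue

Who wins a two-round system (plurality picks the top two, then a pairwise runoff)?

Pink

Round 1 first-place votes: Blue 8, Pink 9, Teal 16, Green 8. Teal and Pink advance.
Runoff: Teal is ranked above Pink on 16 ballots, Pink above Teal on 25.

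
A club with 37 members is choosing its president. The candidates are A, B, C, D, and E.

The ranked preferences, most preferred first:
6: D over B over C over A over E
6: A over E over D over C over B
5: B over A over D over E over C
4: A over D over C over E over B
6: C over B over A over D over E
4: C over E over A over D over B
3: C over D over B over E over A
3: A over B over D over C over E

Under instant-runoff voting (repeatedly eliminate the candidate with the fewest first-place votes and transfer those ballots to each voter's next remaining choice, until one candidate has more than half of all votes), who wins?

C

Round 1: A 13, B 5, C 13, D 6, E 0. E eliminated.
Round 2: A 13, B 5, C 13, D 6. B eliminated.
Round 3: A 18, C 13, D 6. D eliminated.
Round 4: A 18, C 19. C has a majority (≥19).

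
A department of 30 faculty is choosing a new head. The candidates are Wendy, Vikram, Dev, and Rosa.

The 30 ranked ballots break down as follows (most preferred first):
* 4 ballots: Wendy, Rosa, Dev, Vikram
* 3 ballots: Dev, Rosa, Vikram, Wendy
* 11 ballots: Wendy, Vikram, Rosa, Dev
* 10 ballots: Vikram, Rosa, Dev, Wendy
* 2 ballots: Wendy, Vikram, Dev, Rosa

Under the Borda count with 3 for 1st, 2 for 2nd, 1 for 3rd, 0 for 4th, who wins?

Vikram

Wendy: 4×3 + 3×0 + 11×3 + 10×0 + 2×3 = 51
Vikram: 4×0 + 3×1 + 11×2 + 10×3 + 2×2 = 59
Dev: 4×1 + 3×3 + 11×0 + 10×1 + 2×1 = 25
Rosa: 4×2 + 3×2 + 11×1 + 10×2 + 2×0 = 45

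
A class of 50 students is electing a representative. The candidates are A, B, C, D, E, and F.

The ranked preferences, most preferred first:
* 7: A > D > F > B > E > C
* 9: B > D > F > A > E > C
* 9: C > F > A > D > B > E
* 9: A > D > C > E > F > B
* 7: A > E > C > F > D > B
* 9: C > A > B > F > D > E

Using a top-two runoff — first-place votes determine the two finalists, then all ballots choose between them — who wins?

A

Round 1 first-place votes: A 23, B 9, C 18, D 0, E 0, F 0. A and C advance.
Runoff: A is ranked above C on 32 ballots, C above A on 18.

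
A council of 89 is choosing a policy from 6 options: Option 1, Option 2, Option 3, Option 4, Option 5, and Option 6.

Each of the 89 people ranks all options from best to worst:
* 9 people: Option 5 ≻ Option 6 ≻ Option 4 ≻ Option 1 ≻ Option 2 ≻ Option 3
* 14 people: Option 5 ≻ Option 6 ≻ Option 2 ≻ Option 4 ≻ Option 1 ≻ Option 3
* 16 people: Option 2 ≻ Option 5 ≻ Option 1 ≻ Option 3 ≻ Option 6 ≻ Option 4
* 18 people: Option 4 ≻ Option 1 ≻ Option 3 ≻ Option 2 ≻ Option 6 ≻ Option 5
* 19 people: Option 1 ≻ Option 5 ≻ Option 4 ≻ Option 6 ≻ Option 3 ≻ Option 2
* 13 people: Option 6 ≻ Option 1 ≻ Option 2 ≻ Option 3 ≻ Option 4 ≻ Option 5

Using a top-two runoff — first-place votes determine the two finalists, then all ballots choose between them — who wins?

Round 1 first-place votes: Option 1 19, Option 2 16, Option 3 0, Option 4 18, Option 5 23, Option 6 13. Option 5 and Option 1 advance.
Runoff: Option 5 is ranked above Option 1 on 39 ballots, Option 1 above Option 5 on 50.

Option 1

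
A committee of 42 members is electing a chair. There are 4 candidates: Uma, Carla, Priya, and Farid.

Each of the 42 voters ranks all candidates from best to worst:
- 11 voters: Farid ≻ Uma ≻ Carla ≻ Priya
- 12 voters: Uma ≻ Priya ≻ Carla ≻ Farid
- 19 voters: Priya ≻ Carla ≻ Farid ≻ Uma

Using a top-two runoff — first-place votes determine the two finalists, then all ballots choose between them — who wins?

Uma

Round 1 first-place votes: Uma 12, Carla 0, Priya 19, Farid 11. Priya and Uma advance.
Runoff: Priya is ranked above Uma on 19 ballots, Uma above Priya on 23.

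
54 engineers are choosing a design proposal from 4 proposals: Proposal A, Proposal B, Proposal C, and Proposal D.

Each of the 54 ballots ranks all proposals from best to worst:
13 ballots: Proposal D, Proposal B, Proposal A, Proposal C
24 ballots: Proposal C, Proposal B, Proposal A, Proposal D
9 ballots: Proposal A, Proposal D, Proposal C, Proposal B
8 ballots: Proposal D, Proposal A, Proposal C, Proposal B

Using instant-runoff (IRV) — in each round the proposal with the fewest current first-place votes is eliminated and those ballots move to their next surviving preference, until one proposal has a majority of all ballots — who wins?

Proposal D

Round 1: Proposal A 9, Proposal B 0, Proposal C 24, Proposal D 21. Proposal B eliminated.
Round 2: Proposal A 9, Proposal C 24, Proposal D 21. Proposal A eliminated.
Round 3: Proposal C 24, Proposal D 30. Proposal D has a majority (≥28).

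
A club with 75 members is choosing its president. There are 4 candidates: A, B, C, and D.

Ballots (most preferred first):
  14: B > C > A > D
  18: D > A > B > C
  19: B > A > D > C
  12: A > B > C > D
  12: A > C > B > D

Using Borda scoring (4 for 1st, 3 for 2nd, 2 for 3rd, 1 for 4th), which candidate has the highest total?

A

A: 14×2 + 18×3 + 19×3 + 12×4 + 12×4 = 235
B: 14×4 + 18×2 + 19×4 + 12×3 + 12×2 = 228
C: 14×3 + 18×1 + 19×1 + 12×2 + 12×3 = 139
D: 14×1 + 18×4 + 19×2 + 12×1 + 12×1 = 148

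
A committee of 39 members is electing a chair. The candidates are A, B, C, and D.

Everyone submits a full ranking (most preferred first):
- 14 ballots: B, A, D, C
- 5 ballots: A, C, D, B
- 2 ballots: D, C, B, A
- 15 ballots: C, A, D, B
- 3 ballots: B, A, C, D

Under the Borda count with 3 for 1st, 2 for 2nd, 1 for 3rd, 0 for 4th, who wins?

A

A: 14×2 + 5×3 + 2×0 + 15×2 + 3×2 = 79
B: 14×3 + 5×0 + 2×1 + 15×0 + 3×3 = 53
C: 14×0 + 5×2 + 2×2 + 15×3 + 3×1 = 62
D: 14×1 + 5×1 + 2×3 + 15×1 + 3×0 = 40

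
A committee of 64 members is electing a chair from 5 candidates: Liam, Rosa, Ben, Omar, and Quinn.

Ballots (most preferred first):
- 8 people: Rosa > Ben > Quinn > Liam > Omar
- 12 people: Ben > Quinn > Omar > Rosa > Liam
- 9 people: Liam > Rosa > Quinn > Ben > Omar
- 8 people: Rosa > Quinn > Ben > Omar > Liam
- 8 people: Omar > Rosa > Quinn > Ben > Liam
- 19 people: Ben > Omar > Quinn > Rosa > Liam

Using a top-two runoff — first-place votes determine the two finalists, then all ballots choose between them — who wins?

Rosa

Round 1 first-place votes: Liam 9, Rosa 16, Ben 31, Omar 8, Quinn 0. Ben and Rosa advance.
Runoff: Ben is ranked above Rosa on 31 ballots, Rosa above Ben on 33.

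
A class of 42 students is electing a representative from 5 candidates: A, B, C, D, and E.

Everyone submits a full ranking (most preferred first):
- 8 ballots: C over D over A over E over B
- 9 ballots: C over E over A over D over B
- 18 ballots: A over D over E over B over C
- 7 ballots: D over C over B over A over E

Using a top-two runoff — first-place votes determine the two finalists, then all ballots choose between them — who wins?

C

Round 1 first-place votes: A 18, B 0, C 17, D 7, E 0. A and C advance.
Runoff: A is ranked above C on 18 ballots, C above A on 24.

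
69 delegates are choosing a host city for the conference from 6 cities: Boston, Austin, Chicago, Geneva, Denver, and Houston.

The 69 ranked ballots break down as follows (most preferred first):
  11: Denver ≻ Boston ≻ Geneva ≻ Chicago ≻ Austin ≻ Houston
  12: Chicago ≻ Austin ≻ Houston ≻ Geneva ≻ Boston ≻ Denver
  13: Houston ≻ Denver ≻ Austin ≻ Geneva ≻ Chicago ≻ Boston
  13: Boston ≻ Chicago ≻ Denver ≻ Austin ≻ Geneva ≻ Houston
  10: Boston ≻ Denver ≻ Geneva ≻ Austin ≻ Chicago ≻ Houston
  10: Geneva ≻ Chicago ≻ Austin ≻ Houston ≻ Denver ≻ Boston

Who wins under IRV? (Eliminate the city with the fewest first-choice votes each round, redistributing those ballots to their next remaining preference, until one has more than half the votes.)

Round 1: Boston 23, Austin 0, Chicago 12, Geneva 10, Denver 11, Houston 13. Austin eliminated.
Round 2: Boston 23, Chicago 12, Geneva 10, Denver 11, Houston 13. Geneva eliminated.
Round 3: Boston 23, Chicago 22, Denver 11, Houston 13. Denver eliminated.
Round 4: Boston 34, Chicago 22, Houston 13. Houston eliminated.
Round 5: Boston 34, Chicago 35. Chicago has a majority (≥35).

Chicago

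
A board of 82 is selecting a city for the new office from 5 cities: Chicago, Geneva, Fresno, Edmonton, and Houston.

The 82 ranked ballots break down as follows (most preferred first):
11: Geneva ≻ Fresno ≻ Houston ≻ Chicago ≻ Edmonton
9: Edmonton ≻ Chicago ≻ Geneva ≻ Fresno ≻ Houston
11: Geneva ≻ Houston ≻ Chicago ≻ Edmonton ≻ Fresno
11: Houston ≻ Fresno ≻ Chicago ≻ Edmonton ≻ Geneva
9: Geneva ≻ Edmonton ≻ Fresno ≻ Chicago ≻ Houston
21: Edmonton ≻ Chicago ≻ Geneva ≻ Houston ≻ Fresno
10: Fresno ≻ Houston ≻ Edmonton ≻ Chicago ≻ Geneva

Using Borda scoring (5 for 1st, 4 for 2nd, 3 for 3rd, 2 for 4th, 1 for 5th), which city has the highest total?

Chicago: 11×2 + 9×4 + 11×3 + 11×3 + 9×2 + 21×4 + 10×2 = 246
Geneva: 11×5 + 9×3 + 11×5 + 11×1 + 9×5 + 21×3 + 10×1 = 266
Fresno: 11×4 + 9×2 + 11×1 + 11×4 + 9×3 + 21×1 + 10×5 = 215
Edmonton: 11×1 + 9×5 + 11×2 + 11×2 + 9×4 + 21×5 + 10×3 = 271
Houston: 11×3 + 9×1 + 11×4 + 11×5 + 9×1 + 21×2 + 10×4 = 232

Edmonton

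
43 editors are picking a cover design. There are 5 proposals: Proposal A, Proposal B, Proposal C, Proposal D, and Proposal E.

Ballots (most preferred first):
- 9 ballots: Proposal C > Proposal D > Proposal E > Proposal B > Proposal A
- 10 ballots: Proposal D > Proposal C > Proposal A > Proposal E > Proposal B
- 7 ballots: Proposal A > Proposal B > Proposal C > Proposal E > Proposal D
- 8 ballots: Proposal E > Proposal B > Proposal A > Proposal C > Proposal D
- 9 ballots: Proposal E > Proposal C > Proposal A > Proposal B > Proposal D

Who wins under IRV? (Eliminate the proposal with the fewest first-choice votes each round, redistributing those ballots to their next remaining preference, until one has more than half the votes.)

Proposal C

Round 1: Proposal A 7, Proposal B 0, Proposal C 9, Proposal D 10, Proposal E 17. Proposal B eliminated.
Round 2: Proposal A 7, Proposal C 9, Proposal D 10, Proposal E 17. Proposal A eliminated.
Round 3: Proposal C 16, Proposal D 10, Proposal E 17. Proposal D eliminated.
Round 4: Proposal C 26, Proposal E 17. Proposal C has a majority (≥22).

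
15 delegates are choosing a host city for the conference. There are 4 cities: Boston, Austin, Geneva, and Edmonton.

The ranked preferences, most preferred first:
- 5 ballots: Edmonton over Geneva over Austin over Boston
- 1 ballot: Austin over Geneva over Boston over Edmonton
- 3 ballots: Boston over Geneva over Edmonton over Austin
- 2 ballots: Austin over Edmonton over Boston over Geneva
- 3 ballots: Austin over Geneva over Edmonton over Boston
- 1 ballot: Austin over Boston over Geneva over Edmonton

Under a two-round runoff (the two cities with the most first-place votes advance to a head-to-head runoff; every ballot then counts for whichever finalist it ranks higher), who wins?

Edmonton

Round 1 first-place votes: Boston 3, Austin 7, Geneva 0, Edmonton 5. Austin and Edmonton advance.
Runoff: Austin is ranked above Edmonton on 7 ballots, Edmonton above Austin on 8.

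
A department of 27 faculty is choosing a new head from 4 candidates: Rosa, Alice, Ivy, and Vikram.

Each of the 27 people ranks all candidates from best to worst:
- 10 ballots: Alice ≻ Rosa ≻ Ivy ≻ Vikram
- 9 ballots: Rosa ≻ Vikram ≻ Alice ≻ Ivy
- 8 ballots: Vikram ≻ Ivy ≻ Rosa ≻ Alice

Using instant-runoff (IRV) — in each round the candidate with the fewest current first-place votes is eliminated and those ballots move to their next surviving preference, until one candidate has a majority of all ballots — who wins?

Rosa

Round 1: Rosa 9, Alice 10, Ivy 0, Vikram 8. Ivy eliminated.
Round 2: Rosa 9, Alice 10, Vikram 8. Vikram eliminated.
Round 3: Rosa 17, Alice 10. Rosa has a majority (≥14).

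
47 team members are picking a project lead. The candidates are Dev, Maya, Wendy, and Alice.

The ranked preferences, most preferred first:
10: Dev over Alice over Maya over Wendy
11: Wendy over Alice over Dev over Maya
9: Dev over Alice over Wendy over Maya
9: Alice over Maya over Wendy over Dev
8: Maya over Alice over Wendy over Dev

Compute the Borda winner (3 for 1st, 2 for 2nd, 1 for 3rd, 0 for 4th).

Dev: 10×3 + 11×1 + 9×3 + 9×0 + 8×0 = 68
Maya: 10×1 + 11×0 + 9×0 + 9×2 + 8×3 = 52
Wendy: 10×0 + 11×3 + 9×1 + 9×1 + 8×1 = 59
Alice: 10×2 + 11×2 + 9×2 + 9×3 + 8×2 = 103

Alice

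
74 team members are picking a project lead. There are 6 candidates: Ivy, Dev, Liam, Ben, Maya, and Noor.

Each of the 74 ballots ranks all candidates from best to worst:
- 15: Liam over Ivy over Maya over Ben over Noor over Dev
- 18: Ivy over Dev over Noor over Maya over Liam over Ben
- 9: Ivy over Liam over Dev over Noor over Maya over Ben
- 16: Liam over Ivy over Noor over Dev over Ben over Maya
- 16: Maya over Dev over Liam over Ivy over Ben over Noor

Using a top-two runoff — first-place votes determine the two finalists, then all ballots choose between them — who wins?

Round 1 first-place votes: Ivy 27, Dev 0, Liam 31, Ben 0, Maya 16, Noor 0. Liam and Ivy advance.
Runoff: Liam is ranked above Ivy on 47 ballots, Ivy above Liam on 27.

Liam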